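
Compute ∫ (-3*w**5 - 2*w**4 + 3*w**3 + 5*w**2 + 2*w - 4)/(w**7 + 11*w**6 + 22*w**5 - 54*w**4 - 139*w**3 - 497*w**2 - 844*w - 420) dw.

-763*log(w - 3)/16640 + 67*log(w + 1)/4800 - 7861*log(w + 5)/7424 + 14939*log(w + 7)/12720 - 20903*log(w**2 + 4)/499525 + 18008*atan(w/2)/499525 - 1/(160*w + 160) + C

Factor the denominator: (w - 3)*(w + 1)**2*(w + 5)*(w + 7)*(w**2 + 4).
Partial-fraction decomposition: -2*(20903*w - 18008)/(499525*(w**2 + 4)) + 14939/(12720*(w + 7)) - 7861/(7424*(w + 5)) + 67/(4800*(w + 1)) + 1/(160*(w + 1)**2) - 763/(16640*(w - 3)).
Integrate each term; A/(w−a) gives A·log|w−a|; the (Bw+D)/(w²+p²) term gives a log and an atan.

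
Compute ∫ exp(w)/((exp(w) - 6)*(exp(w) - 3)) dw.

Let u = e^w, du = e^w dw.
The integral becomes ∫ du/((u-6)(u-3)); decompose into partial fractions.

log(exp(w) - 6)/3 - log(exp(w) - 3)/3 + C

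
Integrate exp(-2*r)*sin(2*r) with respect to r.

-exp(-2*r)*sin(2*r)/4 - exp(-2*r)*cos(2*r)/4 + C

Let I denote the integral. Integrate by parts with u = sin(2*r), dv = exp(-2*r) dr, so v = -exp(-2*r)/2: I = -exp(-2*r)*sin(2*r)/2 + ∫ exp(-2*r)*cos(2*r) dr.
Apply parts again with u = cos(2*r), dv = exp(-2*r) dr: ∫ exp(-2*r)*cos(2*r) dr = -exp(-2*r)*cos(2*r)/2 − I. Substituting back brings back I: I = -exp(-2*r)*sin(2*r)/2 - exp(-2*r)*cos(2*r)/2 − I.
Solving for I: (1 + 1)·I equals the remaining terms, so I = (1/2)·(-exp(-2*r)*sin(2*r)/2 - exp(-2*r)*cos(2*r)/2).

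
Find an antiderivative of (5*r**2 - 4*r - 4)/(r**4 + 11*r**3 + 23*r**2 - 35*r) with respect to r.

Factor the denominator: r*(r - 1)*(r + 5)*(r + 7).
Partial-fraction decomposition: -269/(112*(r + 7)) + 47/(20*(r + 5)) - 1/(16*(r - 1)) + 4/(35*r).
Integrate each term: A/(r−a) contributes A·log|r−a|.

4*log(r)/35 - log(r - 1)/16 + 47*log(r + 5)/20 - 269*log(r + 7)/112 + C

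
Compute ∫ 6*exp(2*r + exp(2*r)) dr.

Let u = exp(2*r), so du = (2*exp(2*r)) dr.
Rewriting, the integral becomes 3·∫ e^u du = 3·e^u.
Substituting back, u = exp(2*r).

3*exp(exp(2*r)) + C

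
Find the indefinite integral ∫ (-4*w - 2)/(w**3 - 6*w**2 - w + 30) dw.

Factor the denominator: (w - 5)*(w - 3)*(w + 2).
Partial-fraction decomposition: 6/(35*(w + 2)) + 7/(5*(w - 3)) - 11/(7*(w - 5)).
Integrate each term: A/(w−a) contributes A·log|w−a|.

-11*log(w - 5)/7 + 7*log(w - 3)/5 + 6*log(w + 2)/35 + C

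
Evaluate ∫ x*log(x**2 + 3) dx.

Let u = x**2 + 3, so du = (2*x) dx.
The integral becomes (1/2)·∫ log(u) du; integrate by parts with u′=log(u), dv′=du.

x**2*log(x**2 + 3)/2 - x**2/2 + 3*log(x**2 + 3)/2 + C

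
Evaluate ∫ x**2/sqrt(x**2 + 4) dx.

Substitute x = 2·tan(θ), so dx = 2·sec(θ)^2 dθ and the radical becomes sqrt(x**2 + 4) = 2·sec(θ) by the Pythagorean identity.
Integrate the resulting trig expression in θ, then back-substitute tan(θ) = x/2, sec(θ) = sqrt(x**2 + 4)/2 (absorbing any constant into C).

x*sqrt(x**2 + 4)/2 - 2*log(x + sqrt(x**2 + 4)) + C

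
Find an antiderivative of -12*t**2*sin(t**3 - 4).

Let u = t**3 - 4, so du = (3*t**2) dt.
Rewriting, the integral becomes -4·∫ sin(u) du = -4·-cos(u).
Substituting back, u = t**3 - 4.

4*cos(t**3 - 4) + C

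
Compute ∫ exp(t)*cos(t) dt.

exp(t)*sin(t)/2 + exp(t)*cos(t)/2 + C

Let I denote the integral. Integrate by parts with u = cos(t), dv = exp(t) dt, so v = exp(t): I = exp(t)*cos(t) + ∫ exp(t)*sin(t) dt.
Apply parts again with u = sin(t), dv = exp(t) dt: ∫ exp(t)*sin(t) dt = exp(t)*sin(t) − I. Substituting back brings back I: I = exp(t)*sin(t) + exp(t)*cos(t) − I.
Solving for I: (1 + 1)·I equals the remaining terms, so I = (1/2)·(exp(t)*sin(t) + exp(t)*cos(t)).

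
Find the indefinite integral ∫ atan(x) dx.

Use integration by parts with u = arctan(x), dv = dx.
Then du = 1/(x**2 + 1) dx.

x*atan(x) - log(x**2 + 1)/2 + C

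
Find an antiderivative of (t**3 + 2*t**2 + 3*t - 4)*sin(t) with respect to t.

-t**3*cos(t) + 3*t**2*sin(t) - 2*t**2*cos(t) + 4*t*sin(t) + 3*t*cos(t) - 3*sin(t) + 8*cos(t) + C

Use integration by parts with u = t**3 + 2*t**2 + 3*t - 4, dv = sin(t) dt, so v = -cos(t).
Apply parts 3 times (tabular method): alternate signs, differentiate u down to 0, integrate dv up.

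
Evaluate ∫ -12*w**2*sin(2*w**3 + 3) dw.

2*cos(2*w**3 + 3) + C

Let u = 2*w**3 + 3, so du = (6*w**2) dw.
Rewriting, the integral becomes -2·∫ sin(u) du = -2·-cos(u).
Substituting back, u = 2*w**3 + 3.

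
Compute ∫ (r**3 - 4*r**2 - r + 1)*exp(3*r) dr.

(9*r**3 - 45*r**2 + 21*r + 2)*exp(3*r)/27 + C

Use integration by parts with u = r**3 - 4*r**2 - r + 1, dv = exp(3*r) dr, so v = exp(3*r)/3.
Apply parts 3 times (tabular method): alternate signs, differentiate u down to 0, integrate dv up.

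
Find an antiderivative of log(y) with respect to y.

Use integration by parts with u = log(y), dv = dy.
Then du = 1/y dy and v = y.

y*log(y) - y + C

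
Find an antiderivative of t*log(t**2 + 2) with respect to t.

t**2*log(t**2 + 2)/2 - t**2/2 + log(t**2 + 2) + C

Let u = t**2 + 2, so du = (2*t) dt.
The integral becomes (1/2)·∫ log(u) du; integrate by parts with u′=log(u), dv′=du.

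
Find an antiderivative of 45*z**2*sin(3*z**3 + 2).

Let u = 3*z**3 + 2, so du = (9*z**2) dz.
Rewriting, the integral becomes 5·∫ sin(u) du = 5·-cos(u).
Substituting back, u = 3*z**3 + 2.

-5*cos(3*z**3 + 2) + C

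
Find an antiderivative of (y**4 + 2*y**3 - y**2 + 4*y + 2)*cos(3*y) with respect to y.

y**4*sin(3*y)/3 + 2*y**3*sin(3*y)/3 + 4*y**3*cos(3*y)/9 - 7*y**2*sin(3*y)/9 + 2*y**2*cos(3*y)/3 + 8*y*sin(3*y)/9 - 14*y*cos(3*y)/27 + 68*sin(3*y)/81 + 8*cos(3*y)/27 + C

Use integration by parts with u = y**4 + 2*y**3 - y**2 + 4*y + 2, dv = cos(3*y) dy, so v = sin(3*y)/3.
Apply parts 4 times (tabular method): alternate signs, differentiate u down to 0, integrate dv up.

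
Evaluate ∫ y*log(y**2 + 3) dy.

y**2*log(y**2 + 3)/2 - y**2/2 + 3*log(y**2 + 3)/2 + C

Let u = y**2 + 3, so du = (2*y) dy.
The integral becomes (1/2)·∫ log(u) du; integrate by parts with u′=log(u), dv′=du.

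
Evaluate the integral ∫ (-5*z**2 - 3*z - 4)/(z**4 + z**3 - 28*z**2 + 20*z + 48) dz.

Factor the denominator: (z - 4)*(z - 2)*(z + 1)*(z + 6).
Partial-fraction decomposition: 83/(200*(z + 6)) - 2/(25*(z + 1)) + 5/(8*(z - 2)) - 24/(25*(z - 4)).
Integrate each term: A/(z−a) contributes A·log|z−a|.

-24*log(z - 4)/25 + 5*log(z - 2)/8 - 2*log(z + 1)/25 + 83*log(z + 6)/200 + C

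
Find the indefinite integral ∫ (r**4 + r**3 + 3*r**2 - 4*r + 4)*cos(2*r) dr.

r**4*sin(2*r)/2 + r**3*sin(2*r)/2 + r**3*cos(2*r) + 3*r**2*cos(2*r)/4 - 11*r*sin(2*r)/4 + 2*sin(2*r) - 11*cos(2*r)/8 + C

Use integration by parts with u = r**4 + r**3 + 3*r**2 - 4*r + 4, dv = cos(2*r) dr, so v = sin(2*r)/2.
Apply parts 4 times (tabular method): alternate signs, differentiate u down to 0, integrate dv up.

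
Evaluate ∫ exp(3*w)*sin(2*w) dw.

Let I denote the integral. Integrate by parts with u = sin(2*w), dv = exp(3*w) dw, so v = exp(3*w)/3: I = exp(3*w)*sin(2*w)/3 − (2/3)·∫ exp(3*w)*cos(2*w) dw.
Apply parts again with u = cos(2*w), dv = exp(3*w) dw: ∫ exp(3*w)*cos(2*w) dw = exp(3*w)*cos(2*w)/3 + (2/3)·I. Substituting back brings back I: I = exp(3*w)*sin(2*w)/3 - 2*exp(3*w)*cos(2*w)/9 − (4/9)·I.
Solving for I: (1 + 4/9)·I equals the remaining terms, so I = (9/13)·(exp(3*w)*sin(2*w)/3 - 2*exp(3*w)*cos(2*w)/9).

3*exp(3*w)*sin(2*w)/13 - 2*exp(3*w)*cos(2*w)/13 + C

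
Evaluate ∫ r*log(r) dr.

r**2*log(r)/2 - r**2/4 + C

Use integration by parts with u = log(r), dv = r dr.
Then du = 1/r dr and v = r**2/2.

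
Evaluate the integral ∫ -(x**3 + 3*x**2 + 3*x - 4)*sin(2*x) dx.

x**3*cos(2*x)/2 - 3*x**2*sin(2*x)/4 + 3*x**2*cos(2*x)/2 - 3*x*sin(2*x)/2 + 3*x*cos(2*x)/4 - 3*sin(2*x)/8 - 11*cos(2*x)/4 + C

Use integration by parts with u = x**3 + 3*x**2 + 3*x - 4, dv = -sin(2*x) dx, so v = cos(2*x)/2.
Apply parts 3 times (tabular method): alternate signs, differentiate u down to 0, integrate dv up.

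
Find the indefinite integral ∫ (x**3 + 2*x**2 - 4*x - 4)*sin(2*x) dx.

-x**3*cos(2*x)/2 + 3*x**2*sin(2*x)/4 - x**2*cos(2*x) + x*sin(2*x) + 11*x*cos(2*x)/4 - 11*sin(2*x)/8 + 5*cos(2*x)/2 + C

Use integration by parts with u = x**3 + 2*x**2 - 4*x - 4, dv = sin(2*x) dx, so v = -cos(2*x)/2.
Apply parts 3 times (tabular method): alternate signs, differentiate u down to 0, integrate dv up.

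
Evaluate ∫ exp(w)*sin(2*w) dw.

exp(w)*sin(2*w)/5 - 2*exp(w)*cos(2*w)/5 + C

Let I denote the integral. Integrate by parts with u = sin(2*w), dv = exp(w) dw, so v = exp(w): I = exp(w)*sin(2*w) − 2·∫ exp(w)*cos(2*w) dw.
Apply parts again with u = cos(2*w), dv = exp(w) dw: ∫ exp(w)*cos(2*w) dw = exp(w)*cos(2*w) + 2·I. Substituting back brings back I: I = exp(w)*sin(2*w) - 2*exp(w)*cos(2*w) − 4·I.
Solving for I: (1 + 4)·I equals the remaining terms, so I = (1/5)·(exp(w)*sin(2*w) - 2*exp(w)*cos(2*w)).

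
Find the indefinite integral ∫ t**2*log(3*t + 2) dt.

t**3*log(3*t + 2)/3 - t**3/9 + t**2/9 - 4*t/27 + 8*log(3*t + 2)/81 + C

Use integration by parts with u = log(3*t + 2), dv = t**2 dt.
Then du = 3/(3*t + 2) dt and v = t**3/3.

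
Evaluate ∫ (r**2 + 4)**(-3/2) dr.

Substitute r = 2·tan(θ), so dr = 2·sec(θ)^2 dθ and the radical becomes sqrt(r**2 + 4) = 2·sec(θ) by the Pythagorean identity.
Integrate the resulting trig expression in θ, then back-substitute tan(θ) = r/2, sec(θ) = sqrt(r**2 + 4)/2 (absorbing any constant into C).

r/(4*sqrt(r**2 + 4)) + C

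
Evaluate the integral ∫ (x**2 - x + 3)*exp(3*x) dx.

(9*x**2 - 15*x + 32)*exp(3*x)/27 + C

Use integration by parts with u = x**2 - x + 3, dv = exp(3*x) dx, so v = exp(3*x)/3.
Apply parts 2 times (tabular method): alternate signs, differentiate u down to 0, integrate dv up.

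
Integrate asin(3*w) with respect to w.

w*asin(3*w) + sqrt(-9*w**2 + 1)/3 + C

Use integration by parts with u = arcsin(3*w), dv = dw.
Then du = 3/sqrt(-9*w**2 + 1) dw.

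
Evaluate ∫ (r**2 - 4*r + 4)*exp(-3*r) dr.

Use integration by parts with u = r**2 - 4*r + 4, dv = exp(-3*r) dr, so v = -exp(-3*r)/3.
Apply parts 2 times (tabular method): alternate signs, differentiate u down to 0, integrate dv up.

(-9*r**2 + 30*r - 26)*exp(-3*r)/27 + C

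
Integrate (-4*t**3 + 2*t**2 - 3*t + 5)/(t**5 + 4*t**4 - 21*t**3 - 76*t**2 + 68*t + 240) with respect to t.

Factor the denominator: (t - 4)*(t - 2)*(t + 2)*(t + 3)*(t + 5).
Partial-fraction decomposition: 95/(63*(t + 5)) - 2/(t + 3) + 17/(24*(t + 2)) + 5/(56*(t - 2)) - 11/(36*(t - 4)).
Integrate each term: A/(t−a) contributes A·log|t−a|.

-11*log(t - 4)/36 + 5*log(t - 2)/56 + 17*log(t + 2)/24 - 2*log(t + 3) + 95*log(t + 5)/63 + C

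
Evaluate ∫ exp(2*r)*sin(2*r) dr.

exp(2*r)*sin(2*r)/4 - exp(2*r)*cos(2*r)/4 + C

Let I denote the integral. Integrate by parts with u = sin(2*r), dv = exp(2*r) dr, so v = exp(2*r)/2: I = exp(2*r)*sin(2*r)/2 − ∫ exp(2*r)*cos(2*r) dr.
Apply parts again with u = cos(2*r), dv = exp(2*r) dr: ∫ exp(2*r)*cos(2*r) dr = exp(2*r)*cos(2*r)/2 + I. Substituting back brings back I: I = exp(2*r)*sin(2*r)/2 - exp(2*r)*cos(2*r)/2 − I.
Solving for I: (1 + 1)·I equals the remaining terms, so I = (1/2)·(exp(2*r)*sin(2*r)/2 - exp(2*r)*cos(2*r)/2).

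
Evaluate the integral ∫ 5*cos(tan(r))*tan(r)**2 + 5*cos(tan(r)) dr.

5*sin(tan(r)) + C

Let u = tan(r), so du = (tan(r)**2 + 1) dr.
Rewriting, the integral becomes 5·∫ cos(u) du = 5·sin(u).
Substituting back, u = tan(r).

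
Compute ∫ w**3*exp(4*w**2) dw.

Let u = w², du = 2w dw; rewrite as (1/2)∫ u^1·exp(4u) du.
Now integrate by parts 1 time.

(4*w**2 - 1)*exp(4*w**2)/32 + C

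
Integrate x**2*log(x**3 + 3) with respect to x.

x**3*log(x**3 + 3)/3 - x**3/3 + log(x**3 + 3) + C

Let u = x**3 + 3, so du = (3*x**2) dx.
The integral becomes (1/3)·∫ log(u) du; integrate by parts with u′=log(u), dv′=du.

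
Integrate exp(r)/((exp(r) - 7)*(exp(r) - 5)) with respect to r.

Let u = e^r, du = e^r dr.
The integral becomes ∫ du/((u-7)(u-5)); decompose into partial fractions.

log(exp(r) - 7)/2 - log(exp(r) - 5)/2 + C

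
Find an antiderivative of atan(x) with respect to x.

Use integration by parts with u = arctan(x), dv = dx.
Then du = 1/(x**2 + 1) dx.

x*atan(x) - log(x**2 + 1)/2 + C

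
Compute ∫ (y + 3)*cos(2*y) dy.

Use integration by parts with u = y + 3, dv = cos(2*y) dy, so v = sin(2*y)/2.
Apply parts 1 times (tabular method): alternate signs, differentiate u down to 0, integrate dv up.

y*sin(2*y)/2 + 3*sin(2*y)/2 + cos(2*y)/4 + C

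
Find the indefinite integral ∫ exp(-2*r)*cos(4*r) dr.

exp(-2*r)*sin(4*r)/5 - exp(-2*r)*cos(4*r)/10 + C

Let I denote the integral. Integrate by parts with u = cos(4*r), dv = exp(-2*r) dr, so v = -exp(-2*r)/2: I = -exp(-2*r)*cos(4*r)/2 − 2·∫ exp(-2*r)*sin(4*r) dr.
Apply parts again with u = sin(4*r), dv = exp(-2*r) dr: ∫ exp(-2*r)*sin(4*r) dr = -exp(-2*r)*sin(4*r)/2 + 2·I. Substituting back brings back I: I = exp(-2*r)*sin(4*r) - exp(-2*r)*cos(4*r)/2 − 4·I.
Solving for I: (1 + 4)·I equals the remaining terms, so I = (1/5)·(exp(-2*r)*sin(4*r) - exp(-2*r)*cos(4*r)/2).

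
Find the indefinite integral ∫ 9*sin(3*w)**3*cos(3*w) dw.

3*sin(3*w)**4/4 + C

Let u = sin(3*w), so du = (3*cos(3*w)) dw.
Rewriting, the integral becomes 3·∫ u^3 du = 3·u^4/4.
Substituting back, u = sin(3*w).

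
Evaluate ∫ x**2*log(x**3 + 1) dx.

x**3*log(x**3 + 1)/3 - x**3/3 + log(x**3 + 1)/3 + C

Let u = x**3 + 1, so du = (3*x**2) dx.
The integral becomes (1/3)·∫ log(u) du; integrate by parts with u′=log(u), dv′=du.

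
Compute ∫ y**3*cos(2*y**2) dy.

y**2*sin(2*y**2)/4 + cos(2*y**2)/8 + C

Let u = y², du = 2y dy; rewrite as (1/2)∫ u^1·cos(2u) du.
Now integrate by parts 1 time.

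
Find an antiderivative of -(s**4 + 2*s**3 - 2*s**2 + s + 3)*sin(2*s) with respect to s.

s**4*cos(2*s)/2 - s**3*sin(2*s) + s**3*cos(2*s) - 3*s**2*sin(2*s)/2 - 5*s**2*cos(2*s)/2 + 5*s*sin(2*s)/2 - s*cos(2*s) + sin(2*s)/2 + 11*cos(2*s)/4 + C

Use integration by parts with u = s**4 + 2*s**3 - 2*s**2 + s + 3, dv = -sin(2*s) ds, so v = cos(2*s)/2.
Apply parts 4 times (tabular method): alternate signs, differentiate u down to 0, integrate dv up.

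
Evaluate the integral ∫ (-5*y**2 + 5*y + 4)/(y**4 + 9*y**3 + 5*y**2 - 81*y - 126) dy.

-13*log(y - 3)/150 + 26*log(y + 2)/25 - 7*log(y + 3)/3 + 69*log(y + 7)/50 + C

Factor the denominator: (y - 3)*(y + 2)*(y + 3)*(y + 7).
Partial-fraction decomposition: 69/(50*(y + 7)) - 7/(3*(y + 3)) + 26/(25*(y + 2)) - 13/(150*(y - 3)).
Integrate each term: A/(y−a) contributes A·log|y−a|.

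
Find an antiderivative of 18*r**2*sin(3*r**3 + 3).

Let u = 3*r**3 + 3, so du = (9*r**2) dr.
Rewriting, the integral becomes 2·∫ sin(u) du = 2·-cos(u).
Substituting back, u = 3*r**3 + 3.

-2*cos(3*r**3 + 3) + C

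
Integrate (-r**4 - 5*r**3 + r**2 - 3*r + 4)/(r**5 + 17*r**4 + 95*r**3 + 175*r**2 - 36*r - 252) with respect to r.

-log(r - 1)/168 - 19*log(r + 2)/30 + 19*log(r + 3)/12 + 79*log(r + 6)/42 - 153*log(r + 7)/40 + C

Factor the denominator: (r - 1)*(r + 2)*(r + 3)*(r + 6)*(r + 7).
Partial-fraction decomposition: -153/(40*(r + 7)) + 79/(42*(r + 6)) + 19/(12*(r + 3)) - 19/(30*(r + 2)) - 1/(168*(r - 1)).
Integrate each term: A/(r−a) contributes A·log|r−a|.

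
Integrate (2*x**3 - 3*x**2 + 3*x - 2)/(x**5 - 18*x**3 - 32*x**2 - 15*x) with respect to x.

Factor the denominator: x*(x - 5)*(x + 1)**2*(x + 3).
Partial-fraction decomposition: -23/(24*(x + 3)) + 25/(36*(x + 1)) - 5/(6*(x + 1)**2) + 47/(360*(x - 5)) + 2/(15*x).
Integrate each term; A/(x−a) gives A·log|x−a|; A/(x−a)² gives −A/(x−a).

2*log(x)/15 + 47*log(x - 5)/360 + 25*log(x + 1)/36 - 23*log(x + 3)/24 + 5/(6*x + 6) + C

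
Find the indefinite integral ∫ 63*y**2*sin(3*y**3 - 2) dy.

Let u = 3*y**3 - 2, so du = (9*y**2) dy.
Rewriting, the integral becomes 7·∫ sin(u) du = 7·-cos(u).
Substituting back, u = 3*y**3 - 2.

-7*cos(3*y**3 - 2) + C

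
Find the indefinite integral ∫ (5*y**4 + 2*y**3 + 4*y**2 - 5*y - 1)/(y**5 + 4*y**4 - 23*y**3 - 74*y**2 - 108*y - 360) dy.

3449*log(y - 5)/2552 - 401*log(y + 3)/312 + 6221*log(y + 6)/1320 + 3331*log(y**2 + 4)/30160 - 2533*atan(y/2)/15080 + C

Factor the denominator: (y - 5)*(y + 3)*(y + 6)*(y**2 + 4).
Partial-fraction decomposition: (3331*y - 5066)/(15080*(y**2 + 4)) + 6221/(1320*(y + 6)) - 401/(312*(y + 3)) + 3449/(2552*(y - 5)).
Integrate each term; A/(y−a) gives A·log|y−a|; the (By+D)/(y²+p²) term gives a log and an atan.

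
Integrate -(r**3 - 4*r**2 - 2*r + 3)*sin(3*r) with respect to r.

Use integration by parts with u = r**3 - 4*r**2 - 2*r + 3, dv = -sin(3*r) dr, so v = cos(3*r)/3.
Apply parts 3 times (tabular method): alternate signs, differentiate u down to 0, integrate dv up.

r**3*cos(3*r)/3 - r**2*sin(3*r)/3 - 4*r**2*cos(3*r)/3 + 8*r*sin(3*r)/9 - 8*r*cos(3*r)/9 + 8*sin(3*r)/27 + 35*cos(3*r)/27 + C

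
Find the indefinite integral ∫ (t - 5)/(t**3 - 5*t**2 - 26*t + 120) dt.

Factor the denominator: (t - 6)*(t - 4)*(t + 5).
Partial-fraction decomposition: -10/(99*(t + 5)) + 1/(18*(t - 4)) + 1/(22*(t - 6)).
Integrate each term: A/(t−a) contributes A·log|t−a|.

log(t - 6)/22 + log(t - 4)/18 - 10*log(t + 5)/99 + C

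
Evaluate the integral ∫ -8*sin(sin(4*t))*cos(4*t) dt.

Let u = sin(4*t), so du = (4*cos(4*t)) dt.
Rewriting, the integral becomes -2·∫ sin(u) du = -2·-cos(u).
Substituting back, u = sin(4*t).

2*cos(sin(4*t)) + C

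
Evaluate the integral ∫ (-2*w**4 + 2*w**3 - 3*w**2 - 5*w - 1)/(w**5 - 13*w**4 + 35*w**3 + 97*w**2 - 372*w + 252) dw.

-1433*log(w - 7)/100 + 2299*log(w - 6)/180 - 39*log(w - 2)/100 + 3*log(w - 1)/40 - 229*log(w + 3)/1800 + C

Factor the denominator: (w - 7)*(w - 6)*(w - 2)*(w - 1)*(w + 3).
Partial-fraction decomposition: -229/(1800*(w + 3)) + 3/(40*(w - 1)) - 39/(100*(w - 2)) + 2299/(180*(w - 6)) - 1433/(100*(w - 7)).
Integrate each term: A/(w−a) contributes A·log|w−a|.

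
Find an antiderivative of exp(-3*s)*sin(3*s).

Let I denote the integral. Integrate by parts with u = sin(3*s), dv = exp(-3*s) ds, so v = -exp(-3*s)/3: I = -exp(-3*s)*sin(3*s)/3 + ∫ exp(-3*s)*cos(3*s) ds.
Apply parts again with u = cos(3*s), dv = exp(-3*s) ds: ∫ exp(-3*s)*cos(3*s) ds = -exp(-3*s)*cos(3*s)/3 − I. Substituting back brings back I: I = -exp(-3*s)*sin(3*s)/3 - exp(-3*s)*cos(3*s)/3 − I.
Solving for I: (1 + 1)·I equals the remaining terms, so I = (1/2)·(-exp(-3*s)*sin(3*s)/3 - exp(-3*s)*cos(3*s)/3).

-exp(-3*s)*sin(3*s)/6 - exp(-3*s)*cos(3*s)/6 + C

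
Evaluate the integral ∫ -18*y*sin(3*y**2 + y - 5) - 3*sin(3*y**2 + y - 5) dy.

3*cos(3*y**2 + y - 5) + C

Let u = 3*y**2 + y - 5, so du = (6*y + 1) dy.
Rewriting, the integral becomes -3·∫ sin(u) du = -3·-cos(u).
Substituting back, u = 3*y**2 + y - 5.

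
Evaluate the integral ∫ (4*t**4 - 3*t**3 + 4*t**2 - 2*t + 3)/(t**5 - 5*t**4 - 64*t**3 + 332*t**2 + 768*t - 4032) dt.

Factor the denominator: (t - 6)**2*(t - 4)*(t + 4)*(t + 7).
Partial-fraction decomposition: 986/(507*(t + 7)) - 1291/(2400*(t + 4)) + 81/(32*(t - 4)) + 523/(8450*(t - 6)) + 4671/(260*(t - 6)**2).
Integrate each term; A/(t−a) gives A·log|t−a|; A/(t−a)² gives −A/(t−a).

523*log(t - 6)/8450 + 81*log(t - 4)/32 - 1291*log(t + 4)/2400 + 986*log(t + 7)/507 - 4671/(260*t - 1560) + C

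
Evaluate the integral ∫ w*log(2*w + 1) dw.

Use integration by parts with u = log(2*w + 1), dv = w dw.
Then du = 2/(2*w + 1) dw and v = w**2/2.

w**2*log(2*w + 1)/2 - w**2/4 + w/4 - log(2*w + 1)/8 + C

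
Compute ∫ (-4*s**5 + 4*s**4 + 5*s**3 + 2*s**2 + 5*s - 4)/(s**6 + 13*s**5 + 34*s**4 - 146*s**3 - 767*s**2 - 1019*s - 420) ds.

Factor the denominator: (s - 4)*(s + 1)**2*(s + 3)*(s + 5)*(s + 7).
Partial-fraction decomposition: -9397/(396*(s + 7)) + 3599/(144*(s + 5)) - 145/(28*(s + 3)) + 257/(3600*(s + 1)) + 1/(60*(s + 1)**2) - 2704/(17325*(s - 4)).
Integrate each term; A/(s−a) gives A·log|s−a|; A/(s−a)² gives −A/(s−a).

-2704*log(s - 4)/17325 + 257*log(s + 1)/3600 - 145*log(s + 3)/28 + 3599*log(s + 5)/144 - 9397*log(s + 7)/396 - 1/(60*s + 60) + C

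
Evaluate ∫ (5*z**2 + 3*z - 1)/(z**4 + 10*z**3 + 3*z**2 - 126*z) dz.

log(z)/126 + 53*log(z - 3)/270 + 161*log(z + 6)/54 - 223*log(z + 7)/70 + C

Factor the denominator: z*(z - 3)*(z + 6)*(z + 7).
Partial-fraction decomposition: -223/(70*(z + 7)) + 161/(54*(z + 6)) + 53/(270*(z - 3)) + 1/(126*z).
Integrate each term: A/(z−a) contributes A·log|z−a|.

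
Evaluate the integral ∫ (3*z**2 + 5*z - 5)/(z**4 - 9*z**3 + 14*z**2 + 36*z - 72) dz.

Factor the denominator: (z - 6)*(z - 3)*(z - 2)*(z + 2).
Partial-fraction decomposition: 3/(160*(z + 2)) + 17/(16*(z - 2)) - 37/(15*(z - 3)) + 133/(96*(z - 6)).
Integrate each term: A/(z−a) contributes A·log|z−a|.

133*log(z - 6)/96 - 37*log(z - 3)/15 + 17*log(z - 2)/16 + 3*log(z + 2)/160 + C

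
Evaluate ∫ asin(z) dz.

z*asin(z) + sqrt(-z**2 + 1) + C

Use integration by parts with u = arcsin(z), dv = dz.
Then du = 1/sqrt(-z**2 + 1) dz.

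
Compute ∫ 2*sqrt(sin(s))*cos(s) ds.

4*sin(s)**(3/2)/3 + C

Let u = sin(s), so du = (cos(s)) ds.
Rewriting, the integral becomes 2·∫ √u du = 2·(2/3)u^(3/2).
Substituting back, u = sin(s).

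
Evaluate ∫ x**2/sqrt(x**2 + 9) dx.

x*sqrt(x**2 + 9)/2 - 9*log(x + sqrt(x**2 + 9))/2 + C

Substitute x = 3·tan(θ), so dx = 3·sec(θ)^2 dθ and the radical becomes sqrt(x**2 + 9) = 3·sec(θ) by the Pythagorean identity.
Integrate the resulting trig expression in θ, then back-substitute tan(θ) = x/3, sec(θ) = sqrt(x**2 + 9)/3 (absorbing any constant into C).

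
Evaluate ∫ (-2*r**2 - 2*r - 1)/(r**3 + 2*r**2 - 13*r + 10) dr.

-13*log(r - 2)/7 + 5*log(r - 1)/6 - 41*log(r + 5)/42 + C

Factor the denominator: (r - 2)*(r - 1)*(r + 5).
Partial-fraction decomposition: -41/(42*(r + 5)) + 5/(6*(r - 1)) - 13/(7*(r - 2)).
Integrate each term: A/(r−a) contributes A·log|r−a|.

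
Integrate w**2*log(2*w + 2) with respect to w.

Use integration by parts with u = log(2*w + 2), dv = w**2 dw.
Then du = 2/(2*w + 2) dw and v = w**3/3.

w**3*log(2*w + 2)/3 - w**3/9 + w**2/6 - w/3 + log(w + 1)/3 + C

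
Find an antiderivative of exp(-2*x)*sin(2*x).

Let I denote the integral. Integrate by parts with u = sin(2*x), dv = exp(-2*x) dx, so v = -exp(-2*x)/2: I = -exp(-2*x)*sin(2*x)/2 + ∫ exp(-2*x)*cos(2*x) dx.
Apply parts again with u = cos(2*x), dv = exp(-2*x) dx: ∫ exp(-2*x)*cos(2*x) dx = -exp(-2*x)*cos(2*x)/2 − I. Substituting back brings back I: I = -exp(-2*x)*sin(2*x)/2 - exp(-2*x)*cos(2*x)/2 − I.
Solving for I: (1 + 1)·I equals the remaining terms, so I = (1/2)·(-exp(-2*x)*sin(2*x)/2 - exp(-2*x)*cos(2*x)/2).

-exp(-2*x)*sin(2*x)/4 - exp(-2*x)*cos(2*x)/4 + C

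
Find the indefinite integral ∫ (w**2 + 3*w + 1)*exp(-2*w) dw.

Use integration by parts with u = w**2 + 3*w + 1, dv = exp(-2*w) dw, so v = -exp(-2*w)/2.
Apply parts 2 times (tabular method): alternate signs, differentiate u down to 0, integrate dv up.

(-w**2 - 4*w - 3)*exp(-2*w)/2 + C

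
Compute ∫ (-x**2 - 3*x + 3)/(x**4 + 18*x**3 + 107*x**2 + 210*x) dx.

Factor the denominator: x*(x + 5)*(x + 6)*(x + 7).
Partial-fraction decomposition: 25/(14*(x + 7)) - 5/(2*(x + 6)) + 7/(10*(x + 5)) + 1/(70*x).
Integrate each term: A/(x−a) contributes A·log|x−a|.

log(x)/70 + 7*log(x + 5)/10 - 5*log(x + 6)/2 + 25*log(x + 7)/14 + C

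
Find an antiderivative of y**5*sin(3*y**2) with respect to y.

-y**4*cos(3*y**2)/6 + y**2*sin(3*y**2)/9 + cos(3*y**2)/27 + C

Let u = y², du = 2y dy; rewrite as (1/2)∫ u^2·sin(3u) du.
Now integrate by parts 2 times.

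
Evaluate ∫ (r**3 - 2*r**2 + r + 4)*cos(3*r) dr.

r**3*sin(3*r)/3 - 2*r**2*sin(3*r)/3 + r**2*cos(3*r)/3 + r*sin(3*r)/9 - 4*r*cos(3*r)/9 + 40*sin(3*r)/27 + cos(3*r)/27 + C

Use integration by parts with u = r**3 - 2*r**2 + r + 4, dv = cos(3*r) dr, so v = sin(3*r)/3.
Apply parts 3 times (tabular method): alternate signs, differentiate u down to 0, integrate dv up.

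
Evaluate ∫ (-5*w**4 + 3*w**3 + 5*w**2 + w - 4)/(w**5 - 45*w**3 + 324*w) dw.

-log(w)/81 - 2825*log(w - 6)/972 + 140*log(w - 3)/243 + 224*log(w + 3)/243 - 3479*log(w + 6)/972 + C

Factor the denominator: w*(w - 6)*(w - 3)*(w + 3)*(w + 6).
Partial-fraction decomposition: -3479/(972*(w + 6)) + 224/(243*(w + 3)) + 140/(243*(w - 3)) - 2825/(972*(w - 6)) - 1/(81*w).
Integrate each term: A/(w−a) contributes A·log|w−a|.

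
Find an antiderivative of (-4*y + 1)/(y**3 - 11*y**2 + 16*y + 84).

Factor the denominator: (y - 7)*(y - 6)*(y + 2).
Partial-fraction decomposition: 1/(8*(y + 2)) + 23/(8*(y - 6)) - 3/(y - 7).
Integrate each term: A/(y−a) contributes A·log|y−a|.

-3*log(y - 7) + 23*log(y - 6)/8 + log(y + 2)/8 + C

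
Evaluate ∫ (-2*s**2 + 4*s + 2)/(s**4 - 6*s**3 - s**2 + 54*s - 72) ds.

Factor the denominator: (s - 4)*(s - 3)*(s - 2)*(s + 3).
Partial-fraction decomposition: 2/(15*(s + 3)) + 1/(5*(s - 2)) + 2/(3*(s - 3)) - 1/(s - 4).
Integrate each term: A/(s−a) contributes A·log|s−a|.

-log(s - 4) + 2*log(s - 3)/3 + log(s - 2)/5 + 2*log(s + 3)/15 + C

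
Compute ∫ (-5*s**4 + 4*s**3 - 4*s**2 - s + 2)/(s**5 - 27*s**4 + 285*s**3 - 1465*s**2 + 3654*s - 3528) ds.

Factor the denominator: (s - 7)**2*(s - 6)*(s - 4)*(s - 3).
Partial-fraction decomposition: -167/(24*(s - 3)) + 545/(9*(s - 4)) - 2882/(3*(s - 6)) + 64949/(72*(s - 7)) - 5417/(6*(s - 7)**2).
Integrate each term; A/(s−a) gives A·log|s−a|; A/(s−a)² gives −A/(s−a).

64949*log(s - 7)/72 - 2882*log(s - 6)/3 + 545*log(s - 4)/9 - 167*log(s - 3)/24 + 5417/(6*s - 42) + C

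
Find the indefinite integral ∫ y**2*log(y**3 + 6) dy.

y**3*log(y**3 + 6)/3 - y**3/3 + 2*log(y**3 + 6) + C

Let u = y**3 + 6, so du = (3*y**2) dy.
The integral becomes (1/3)·∫ log(u) du; integrate by parts with u′=log(u), dv′=du.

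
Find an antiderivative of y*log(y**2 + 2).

Let u = y**2 + 2, so du = (2*y) dy.
The integral becomes (1/2)·∫ log(u) du; integrate by parts with u′=log(u), dv′=du.

y**2*log(y**2 + 2)/2 - y**2/2 + log(y**2 + 2) + C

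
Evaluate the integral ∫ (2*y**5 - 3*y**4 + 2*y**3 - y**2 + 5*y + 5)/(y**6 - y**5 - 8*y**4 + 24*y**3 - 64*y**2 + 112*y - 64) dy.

Factor the denominator: (y - 2)**2*(y - 1)*(y + 4)*(y**2 + 4).
Partial-fraction decomposition: (33*y + 23)/(80*(y**2 + 4)) + 119/(144*(y + 4)) + 2/(5*(y - 1)) + 13/(36*(y - 2)) + 43/(48*(y - 2)**2).
Integrate each term; A/(y−a) gives A·log|y−a|; the (By+D)/(y²+p²) term gives a log and an atan.

13*log(y - 2)/36 + 2*log(y - 1)/5 + 119*log(y + 4)/144 + 33*log(y**2 + 4)/160 + 23*atan(y/2)/160 - 43/(48*y - 96) + C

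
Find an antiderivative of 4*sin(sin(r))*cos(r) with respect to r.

-4*cos(sin(r)) + C

Let u = sin(r), so du = (cos(r)) dr.
Rewriting, the integral becomes 4·∫ sin(u) du = 4·-cos(u).
Substituting back, u = sin(r).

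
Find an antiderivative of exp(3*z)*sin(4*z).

3*exp(3*z)*sin(4*z)/25 - 4*exp(3*z)*cos(4*z)/25 + C

Let I denote the integral. Integrate by parts with u = sin(4*z), dv = exp(3*z) dz, so v = exp(3*z)/3: I = exp(3*z)*sin(4*z)/3 − (4/3)·∫ exp(3*z)*cos(4*z) dz.
Apply parts again with u = cos(4*z), dv = exp(3*z) dz: ∫ exp(3*z)*cos(4*z) dz = exp(3*z)*cos(4*z)/3 + (4/3)·I. Substituting back brings back I: I = exp(3*z)*sin(4*z)/3 - 4*exp(3*z)*cos(4*z)/9 − (16/9)·I.
Solving for I: (1 + 16/9)·I equals the remaining terms, so I = (9/25)·(exp(3*z)*sin(4*z)/3 - 4*exp(3*z)*cos(4*z)/9).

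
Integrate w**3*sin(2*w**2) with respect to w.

Let u = w², du = 2w dw; rewrite as (1/2)∫ u^1·sin(2u) du.
Now integrate by parts 1 time.

-w**2*cos(2*w**2)/4 + sin(2*w**2)/8 + C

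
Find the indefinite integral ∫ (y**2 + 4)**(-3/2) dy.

y/(4*sqrt(y**2 + 4)) + C

Substitute y = 2·tan(θ), so dy = 2·sec(θ)^2 dθ and the radical becomes sqrt(y**2 + 4) = 2·sec(θ) by the Pythagorean identity.
Integrate the resulting trig expression in θ, then back-substitute tan(θ) = y/2, sec(θ) = sqrt(y**2 + 4)/2 (absorbing any constant into C).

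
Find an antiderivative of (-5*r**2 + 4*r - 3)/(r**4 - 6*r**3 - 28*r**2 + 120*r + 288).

-809*log(r - 6)/3200 - 31*log(r + 2)/128 + 99*log(r + 4)/200 + 159/(80*r - 480) + C

Factor the denominator: (r - 6)**2*(r + 2)*(r + 4).
Partial-fraction decomposition: 99/(200*(r + 4)) - 31/(128*(r + 2)) - 809/(3200*(r - 6)) - 159/(80*(r - 6)**2).
Integrate each term; A/(r−a) gives A·log|r−a|; A/(r−a)² gives −A/(r−a).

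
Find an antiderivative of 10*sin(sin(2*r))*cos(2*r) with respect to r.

Let u = sin(2*r), so du = (2*cos(2*r)) dr.
Rewriting, the integral becomes 5·∫ sin(u) du = 5·-cos(u).
Substituting back, u = sin(2*r).

-5*cos(sin(2*r)) + C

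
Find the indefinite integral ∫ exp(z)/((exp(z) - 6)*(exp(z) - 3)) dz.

log(exp(z) - 6)/3 - log(exp(z) - 3)/3 + C

Let u = e^z, du = e^z dz.
The integral becomes ∫ du/((u-6)(u-3)); decompose into partial fractions.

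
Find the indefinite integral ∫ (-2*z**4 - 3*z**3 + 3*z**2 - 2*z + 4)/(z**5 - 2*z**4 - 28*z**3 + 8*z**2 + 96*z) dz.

Factor the denominator: z*(z - 6)*(z - 2)*(z + 2)*(z + 4).
Partial-fraction decomposition: -13/(24*(z + 4)) - 3/(32*(z + 2)) + 11/(48*(z - 2)) - 157/(96*(z - 6)) + 1/(24*z).
Integrate each term: A/(z−a) contributes A·log|z−a|.

log(z)/24 - 157*log(z - 6)/96 + 11*log(z - 2)/48 - 3*log(z + 2)/32 - 13*log(z + 4)/24 + C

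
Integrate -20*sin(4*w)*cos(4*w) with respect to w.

-5*sin(4*w)**2/2 + C

Let u = sin(4*w), so du = (4*cos(4*w)) dw.
Rewriting, the integral becomes -5·∫ u^1 du = -5·u^2/2.
Substituting back, u = sin(4*w).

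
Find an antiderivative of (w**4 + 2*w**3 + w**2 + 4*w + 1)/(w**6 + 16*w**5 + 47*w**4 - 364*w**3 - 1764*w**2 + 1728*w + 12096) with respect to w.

Factor the denominator: (w - 4)*(w - 3)*(w + 4)*(w + 6)**2*(w + 7).
Partial-fraction decomposition: -579/(110*(w + 7)) + 40921/(8100*(w + 6)) - 877/(180*(w + 6)**2) + 43/(224*(w + 4)) - 157/(5670*(w - 3)) + 417/(8800*(w - 4)).
Integrate each term; A/(w−a) gives A·log|w−a|; A/(w−a)² gives −A/(w−a).

417*log(w - 4)/8800 - 157*log(w - 3)/5670 + 43*log(w + 4)/224 + 40921*log(w + 6)/8100 - 579*log(w + 7)/110 + 877/(180*w + 1080) + C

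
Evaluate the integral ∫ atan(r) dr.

r*atan(r) - log(r**2 + 1)/2 + C

Use integration by parts with u = arctan(r), dv = dr.
Then du = 1/(r**2 + 1) dr.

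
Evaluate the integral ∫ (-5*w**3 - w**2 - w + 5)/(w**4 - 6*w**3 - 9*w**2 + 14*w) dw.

5*log(w)/14 - 883*log(w - 7)/189 + log(w - 1)/9 - 43*log(w + 2)/54 + C

Factor the denominator: w*(w - 7)*(w - 1)*(w + 2).
Partial-fraction decomposition: -43/(54*(w + 2)) + 1/(9*(w - 1)) - 883/(189*(w - 7)) + 5/(14*w).
Integrate each term: A/(w−a) contributes A·log|w−a|.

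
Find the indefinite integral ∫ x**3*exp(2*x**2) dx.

(2*x**2 - 1)*exp(2*x**2)/8 + C

Let u = x², du = 2x dx; rewrite as (1/2)∫ u^1·exp(2u) du.
Now integrate by parts 1 time.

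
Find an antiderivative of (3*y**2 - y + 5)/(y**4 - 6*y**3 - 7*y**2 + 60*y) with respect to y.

log(y)/12 + 15*log(y - 5)/8 - 7*log(y - 4)/4 - 5*log(y + 3)/24 + C

Factor the denominator: y*(y - 5)*(y - 4)*(y + 3).
Partial-fraction decomposition: -5/(24*(y + 3)) - 7/(4*(y - 4)) + 15/(8*(y - 5)) + 1/(12*y).
Integrate each term: A/(y−a) contributes A·log|y−a|.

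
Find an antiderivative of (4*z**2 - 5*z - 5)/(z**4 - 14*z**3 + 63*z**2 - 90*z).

Factor the denominator: z*(z - 6)*(z - 5)*(z - 3).
Partial-fraction decomposition: 8/(9*(z - 3)) - 7/(z - 5) + 109/(18*(z - 6)) + 1/(18*z).
Integrate each term: A/(z−a) contributes A·log|z−a|.

log(z)/18 + 109*log(z - 6)/18 - 7*log(z - 5) + 8*log(z - 3)/9 + C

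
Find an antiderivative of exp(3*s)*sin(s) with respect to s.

3*exp(3*s)*sin(s)/10 - exp(3*s)*cos(s)/10 + C

Let I denote the integral. Integrate by parts with u = sin(s), dv = exp(3*s) ds, so v = exp(3*s)/3: I = exp(3*s)*sin(s)/3 − (1/3)·∫ exp(3*s)*cos(s) ds.
Apply parts again with u = cos(s), dv = exp(3*s) ds: ∫ exp(3*s)*cos(s) ds = exp(3*s)*cos(s)/3 + (1/3)·I. Substituting back brings back I: I = exp(3*s)*sin(s)/3 - exp(3*s)*cos(s)/9 − (1/9)·I.
Solving for I: (1 + 1/9)·I equals the remaining terms, so I = (9/10)·(exp(3*s)*sin(s)/3 - exp(3*s)*cos(s)/9).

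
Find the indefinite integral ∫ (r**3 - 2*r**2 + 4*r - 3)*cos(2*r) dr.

Use integration by parts with u = r**3 - 2*r**2 + 4*r - 3, dv = cos(2*r) dr, so v = sin(2*r)/2.
Apply parts 3 times (tabular method): alternate signs, differentiate u down to 0, integrate dv up.

r**3*sin(2*r)/2 - r**2*sin(2*r) + 3*r**2*cos(2*r)/4 + 5*r*sin(2*r)/4 - r*cos(2*r) - sin(2*r) + 5*cos(2*r)/8 + C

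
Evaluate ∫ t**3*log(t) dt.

t**4*log(t)/4 - t**4/16 + C

Use integration by parts with u = log(t), dv = t**3 dt.
Then du = 1/t dt and v = t**4/4.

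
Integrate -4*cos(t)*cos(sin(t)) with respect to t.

-4*sin(sin(t)) + C

Let u = sin(t), so du = (cos(t)) dt.
Rewriting, the integral becomes -4·∫ cos(u) du = -4·sin(u).
Substituting back, u = sin(t).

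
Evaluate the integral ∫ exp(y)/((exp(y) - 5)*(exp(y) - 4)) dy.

Let u = e^y, du = e^y dy.
The integral becomes ∫ du/((u-5)(u-4)); decompose into partial fractions.

log(exp(y) - 5) - log(exp(y) - 4) + C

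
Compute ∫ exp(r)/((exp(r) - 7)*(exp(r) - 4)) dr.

log(exp(r) - 7)/3 - log(exp(r) - 4)/3 + C

Let u = e^r, du = e^r dr.
The integral becomes ∫ du/((u-7)(u-4)); decompose into partial fractions.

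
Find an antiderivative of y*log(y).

y**2*log(y)/2 - y**2/4 + C

Use integration by parts with u = log(y), dv = y dy.
Then du = 1/y dy and v = y**2/2.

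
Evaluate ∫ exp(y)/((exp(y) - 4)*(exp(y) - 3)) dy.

log(exp(y) - 4) - log(exp(y) - 3) + C

Let u = e^y, du = e^y dy.
The integral becomes ∫ du/((u-3)(u-4)); decompose into partial fractions.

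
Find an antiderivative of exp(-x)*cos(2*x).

Let I denote the integral. Integrate by parts with u = cos(2*x), dv = exp(-x) dx, so v = -exp(-x): I = -exp(-x)*cos(2*x) − 2·∫ exp(-x)*sin(2*x) dx.
Apply parts again with u = sin(2*x), dv = exp(-x) dx: ∫ exp(-x)*sin(2*x) dx = -exp(-x)*sin(2*x) + 2·I. Substituting back brings back I: I = 2*exp(-x)*sin(2*x) - exp(-x)*cos(2*x) − 4·I.
Solving for I: (1 + 4)·I equals the remaining terms, so I = (1/5)·(2*exp(-x)*sin(2*x) - exp(-x)*cos(2*x)).

2*exp(-x)*sin(2*x)/5 - exp(-x)*cos(2*x)/5 + C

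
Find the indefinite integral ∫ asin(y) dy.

Use integration by parts with u = arcsin(y), dv = dy.
Then du = 1/sqrt(-y**2 + 1) dy.

y*asin(y) + sqrt(-y**2 + 1) + C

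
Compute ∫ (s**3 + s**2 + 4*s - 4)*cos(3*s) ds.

Use integration by parts with u = s**3 + s**2 + 4*s - 4, dv = cos(3*s) ds, so v = sin(3*s)/3.
Apply parts 3 times (tabular method): alternate signs, differentiate u down to 0, integrate dv up.

s**3*sin(3*s)/3 + s**2*sin(3*s)/3 + s**2*cos(3*s)/3 + 10*s*sin(3*s)/9 + 2*s*cos(3*s)/9 - 38*sin(3*s)/27 + 10*cos(3*s)/27 + C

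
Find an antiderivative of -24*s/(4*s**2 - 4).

Let u = 4*s**2 - 4, so du = (8*s) ds.
Rewriting, the integral becomes -3·∫ 1/u du = -3·log(u).
Substituting back, u = 4*s**2 - 4.

-3*log(4*s**2 - 4) + C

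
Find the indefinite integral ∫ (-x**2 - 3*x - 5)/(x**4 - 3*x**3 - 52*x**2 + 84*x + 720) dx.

-411*log(x - 6)/12100 - 9*log(x + 4)/100 + 15*log(x + 5)/121 + 59/(110*x - 660) + C

Factor the denominator: (x - 6)**2*(x + 4)*(x + 5).
Partial-fraction decomposition: 15/(121*(x + 5)) - 9/(100*(x + 4)) - 411/(12100*(x - 6)) - 59/(110*(x - 6)**2).
Integrate each term; A/(x−a) gives A·log|x−a|; A/(x−a)² gives −A/(x−a).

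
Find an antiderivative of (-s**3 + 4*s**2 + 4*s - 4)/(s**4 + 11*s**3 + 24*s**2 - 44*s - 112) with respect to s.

Factor the denominator: (s - 2)*(s + 2)*(s + 4)*(s + 7).
Partial-fraction decomposition: -169/(45*(s + 7)) + 3/(s + 4) - 3/(10*(s + 2)) + 1/(18*(s - 2)).
Integrate each term: A/(s−a) contributes A·log|s−a|.

log(s - 2)/18 - 3*log(s + 2)/10 + 3*log(s + 4) - 169*log(s + 7)/45 + C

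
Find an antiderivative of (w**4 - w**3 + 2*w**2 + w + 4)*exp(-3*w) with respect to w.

Use integration by parts with u = w**4 - w**3 + 2*w**2 + w + 4, dv = exp(-3*w) dw, so v = -exp(-3*w)/3.
Apply parts 4 times (tabular method): alternate signs, differentiate u down to 0, integrate dv up.

(-27*w**4 - 9*w**3 - 63*w**2 - 69*w - 131)*exp(-3*w)/81 + C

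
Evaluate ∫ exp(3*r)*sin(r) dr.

3*exp(3*r)*sin(r)/10 - exp(3*r)*cos(r)/10 + C

Let I denote the integral. Integrate by parts with u = sin(r), dv = exp(3*r) dr, so v = exp(3*r)/3: I = exp(3*r)*sin(r)/3 − (1/3)·∫ exp(3*r)*cos(r) dr.
Apply parts again with u = cos(r), dv = exp(3*r) dr: ∫ exp(3*r)*cos(r) dr = exp(3*r)*cos(r)/3 + (1/3)·I. Substituting back brings back I: I = exp(3*r)*sin(r)/3 - exp(3*r)*cos(r)/9 − (1/9)·I.
Solving for I: (1 + 1/9)·I equals the remaining terms, so I = (9/10)·(exp(3*r)*sin(r)/3 - exp(3*r)*cos(r)/9).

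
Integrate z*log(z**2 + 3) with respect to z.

Let u = z**2 + 3, so du = (2*z) dz.
The integral becomes (1/2)·∫ log(u) du; integrate by parts with u′=log(u), dv′=du.

z**2*log(z**2 + 3)/2 - z**2/2 + 3*log(z**2 + 3)/2 + C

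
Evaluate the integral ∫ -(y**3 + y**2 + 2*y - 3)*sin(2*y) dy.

y**3*cos(2*y)/2 - 3*y**2*sin(2*y)/4 + y**2*cos(2*y)/2 - y*sin(2*y)/2 + y*cos(2*y)/4 - sin(2*y)/8 - 7*cos(2*y)/4 + C

Use integration by parts with u = y**3 + y**2 + 2*y - 3, dv = -sin(2*y) dy, so v = cos(2*y)/2.
Apply parts 3 times (tabular method): alternate signs, differentiate u down to 0, integrate dv up.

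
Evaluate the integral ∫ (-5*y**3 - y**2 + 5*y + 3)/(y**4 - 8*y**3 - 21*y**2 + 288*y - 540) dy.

-361*log(y - 6)/12 + 311*log(y - 5)/11 - 7*log(y - 3)/3 - 113*log(y + 6)/132 + C

Factor the denominator: (y - 6)*(y - 5)*(y - 3)*(y + 6).
Partial-fraction decomposition: -113/(132*(y + 6)) - 7/(3*(y - 3)) + 311/(11*(y - 5)) - 361/(12*(y - 6)).
Integrate each term: A/(y−a) contributes A·log|y−a|.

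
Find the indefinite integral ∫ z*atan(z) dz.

Use integration by parts with u = arctan(z), dv = z dz.
Then du = 1/(z**2 + 1) dz.

z**2*atan(z)/2 - z/2 + atan(z)/2 + C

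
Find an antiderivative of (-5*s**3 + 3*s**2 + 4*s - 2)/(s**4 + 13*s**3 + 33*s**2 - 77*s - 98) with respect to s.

Factor the denominator: (s - 2)*(s + 1)*(s + 7)**2.
Partial-fraction decomposition: -2377/(486*(s + 7)) + 916/(27*(s + 7)**2) - 1/(54*(s + 1)) - 22/(243*(s - 2)).
Integrate each term; A/(s−a) gives A·log|s−a|; A/(s−a)² gives −A/(s−a).

-22*log(s - 2)/243 - log(s + 1)/54 - 2377*log(s + 7)/486 - 916/(27*s + 189) + C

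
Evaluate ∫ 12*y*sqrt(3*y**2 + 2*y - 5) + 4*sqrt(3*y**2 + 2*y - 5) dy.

4*(3*y**2 + 2*y - 5)**(3/2)/3 + C

Let u = 3*y**2 + 2*y - 5, so du = (6*y + 2) dy.
Rewriting, the integral becomes 2·∫ √u du = 2·(2/3)u^(3/2).
Substituting back, u = 3*y**2 + 2*y - 5.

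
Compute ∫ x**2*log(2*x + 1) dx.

Use integration by parts with u = log(2*x + 1), dv = x**2 dx.
Then du = 2/(2*x + 1) dx and v = x**3/3.

x**3*log(2*x + 1)/3 - x**3/9 + x**2/12 - x/12 + log(2*x + 1)/24 + C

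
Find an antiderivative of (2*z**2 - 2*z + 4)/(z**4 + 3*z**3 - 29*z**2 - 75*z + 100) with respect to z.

Factor the denominator: (z - 5)*(z - 1)*(z + 4)*(z + 5).
Partial-fraction decomposition: -16/(15*(z + 5)) + 44/(45*(z + 4)) - 1/(30*(z - 1)) + 11/(90*(z - 5)).
Integrate each term: A/(z−a) contributes A·log|z−a|.

11*log(z - 5)/90 - log(z - 1)/30 + 44*log(z + 4)/45 - 16*log(z + 5)/15 + C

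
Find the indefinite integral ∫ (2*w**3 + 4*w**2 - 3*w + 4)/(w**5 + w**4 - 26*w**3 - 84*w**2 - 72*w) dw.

Factor the denominator: w*(w - 6)*(w + 2)**2*(w + 3).
Partial-fraction decomposition: -5/(27*(w + 3)) + 5/(64*(w + 2)) + 5/(8*(w + 2)**2) + 281/(1728*(w - 6)) - 1/(18*w).
Integrate each term; A/(w−a) gives A·log|w−a|; A/(w−a)² gives −A/(w−a).

-log(w)/18 + 281*log(w - 6)/1728 + 5*log(w + 2)/64 - 5*log(w + 3)/27 - 5/(8*w + 16) + C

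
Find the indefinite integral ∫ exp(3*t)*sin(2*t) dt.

Let I denote the integral. Integrate by parts with u = sin(2*t), dv = exp(3*t) dt, so v = exp(3*t)/3: I = exp(3*t)*sin(2*t)/3 − (2/3)·∫ exp(3*t)*cos(2*t) dt.
Apply parts again with u = cos(2*t), dv = exp(3*t) dt: ∫ exp(3*t)*cos(2*t) dt = exp(3*t)*cos(2*t)/3 + (2/3)·I. Substituting back brings back I: I = exp(3*t)*sin(2*t)/3 - 2*exp(3*t)*cos(2*t)/9 − (4/9)·I.
Solving for I: (1 + 4/9)·I equals the remaining terms, so I = (9/13)·(exp(3*t)*sin(2*t)/3 - 2*exp(3*t)*cos(2*t)/9).

3*exp(3*t)*sin(2*t)/13 - 2*exp(3*t)*cos(2*t)/13 + C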